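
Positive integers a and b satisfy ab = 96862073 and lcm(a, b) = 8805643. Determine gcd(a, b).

gcd·lcm = product, so gcd = 96862073/8805643 = 11.

11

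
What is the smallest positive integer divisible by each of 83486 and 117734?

4914570362

83486 = 2 · 13³ · 19; 117734 = 2 · 37² · 43
max exponents: 2 · 13³ · 19 · 37² · 43 = 4914570362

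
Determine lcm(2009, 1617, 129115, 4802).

17119874310

2009 = 7² · 41; 1617 = 3 · 7² · 11; 129115 = 5 · 7² · 17 · 31; 4802 = 2 · 7⁴
lcm takes max exponent of each prime: 2 · 3 · 5 · 7⁴ · 11 · 17 · 31 · 41 = 17119874310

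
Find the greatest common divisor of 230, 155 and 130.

5

gcd(230, 155): 230 = 1·155 + 75; 155 = 2·75 + 5; 75 = 15·5 + 0 → 5
gcd(5, 130): 130 = 26·5 + 0 → 5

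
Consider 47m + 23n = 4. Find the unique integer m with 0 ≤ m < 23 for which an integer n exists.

gcd(47, 23) = 1 (Euclid: 47 = 2·23 + 1; 23 = 23·1 + 0), and 1 | 4.
Extended Euclid: 47·(1) + 23·(-2) = 1. Scale by 4: m₀ = 4.
General solution m = m₀ + 23t; reducing mod 23 gives m = 4 (and n = -8).

4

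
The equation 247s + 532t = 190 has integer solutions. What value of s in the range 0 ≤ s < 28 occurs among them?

18

Euclid: 532 = 2·247 + 38; 247 = 6·38 + 19; 38 = 2·19 + 0 → gcd = 19; 190 = 19·10.
Back-substitution yields 247·(13) + 532·(-6) = 19, so one solution is s = 13·10 = 130, t = -6·10 = -60.
Solutions in s differ by 532/19 = 28; the one in [0, 28) is 130 mod 28 = 18.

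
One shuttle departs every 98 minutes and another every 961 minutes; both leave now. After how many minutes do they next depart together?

98 = 2 · 7²; 961 = 31²
max exponents: 2 · 7² · 31² = 94178

94178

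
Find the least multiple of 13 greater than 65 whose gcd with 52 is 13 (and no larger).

gcd(t, 52) = 13 forces 13 | t; write t = 13s. Then gcd(13s, 13·4) = 13·gcd(s, 4), so need gcd(s, 4) = 1.
13s > 65 gives s ≥ 6. The least s ≥ 6 coprime to 4 is 7, so t = 13·7 = 91.

91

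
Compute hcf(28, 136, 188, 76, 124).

gcd(28, 136): 136 = 4·28 + 24; 28 = 1·24 + 4; 24 = 6·4 + 0 → 4
gcd(4, 188): 188 = 47·4 + 0 → 4
gcd(4, 76): 76 = 19·4 + 0 → 4
gcd(4, 124): 124 = 31·4 + 0 → 4

4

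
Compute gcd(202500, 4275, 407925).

gcd(202500, 4275): 202500 = 47·4275 + 1575; 4275 = 2·1575 + 1125; 1575 = 1·1125 + 450; 1125 = 2·450 + 225; 450 = 2·225 + 0 → 225
gcd(225, 407925): 407925 = 1813·225 + 0 → 225

225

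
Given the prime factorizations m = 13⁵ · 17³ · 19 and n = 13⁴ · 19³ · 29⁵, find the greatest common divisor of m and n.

min exponent per shared prime: 13⁴ · 19 = 542659

542659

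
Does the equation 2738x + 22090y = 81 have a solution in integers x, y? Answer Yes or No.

By Bézout, 2738x + 22090y = 81 has integer solutions iff gcd(2738, 22090) | 81.
Euclid: 22090 = 8·2738 + 186; 2738 = 14·186 + 134; 186 = 1·134 + 52; 134 = 2·52 + 30; 52 = 1·30 + 22; 30 = 1·22 + 8; 22 = 2·8 + 6; 8 = 1·6 + 2; 6 = 3·2 + 0. gcd = 2; 81 mod 2 = 1. No.

No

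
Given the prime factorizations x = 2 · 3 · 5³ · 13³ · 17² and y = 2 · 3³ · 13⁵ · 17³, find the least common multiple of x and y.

12313096935750

max exponent per prime: 2 · 3³ · 5³ · 13⁵ · 17³ = 12313096935750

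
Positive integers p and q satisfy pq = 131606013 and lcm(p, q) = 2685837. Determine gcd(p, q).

gcd·lcm = product, so gcd = 131606013/2685837 = 49.

49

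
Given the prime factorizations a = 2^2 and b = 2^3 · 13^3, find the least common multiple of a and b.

17576

max exponent per prime: 2^3 · 13^3 = 17576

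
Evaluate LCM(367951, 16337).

6011215487

367951 = 43² · 199; 16337 = 17 · 31²
max exponents: 17 · 31² · 43² · 199 = 6011215487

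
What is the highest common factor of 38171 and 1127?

38171 = 7² · 19 · 41
1127 = 7² · 23
Common: 7² = 49

49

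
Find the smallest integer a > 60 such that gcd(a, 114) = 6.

gcd(a, 114) = 6 forces 6 | a; write a = 6s. Then gcd(6s, 6·19) = 6·gcd(s, 19), so need gcd(s, 19) = 1.
6s > 60 gives s ≥ 11. The least s ≥ 11 coprime to 19 is 11, so a = 6·11 = 66.

66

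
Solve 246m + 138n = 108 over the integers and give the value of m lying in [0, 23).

Euclid: 246 = 1·138 + 108; 138 = 1·108 + 30; 108 = 3·30 + 18; 30 = 1·18 + 12; 18 = 1·12 + 6; 12 = 2·6 + 0 → gcd = 6; 108 = 6·18.
Back-substitution yields 246·(9) + 138·(-16) = 6, so one solution is m = 9·18 = 162, n = -16·18 = -288.
Solutions in m differ by 138/6 = 23; the one in [0, 23) is 162 mod 23 = 1.

1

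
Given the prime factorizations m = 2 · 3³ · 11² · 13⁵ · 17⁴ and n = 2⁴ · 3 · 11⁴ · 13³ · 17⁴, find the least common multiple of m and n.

max exponent per prime: 2⁴ · 3³ · 11⁴ · 13⁵ · 17⁴ = 196140344833111536

196140344833111536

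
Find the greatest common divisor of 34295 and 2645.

Euclid: 34295 = 12·2645 + 2555; 2645 = 1·2555 + 90; 2555 = 28·90 + 35; 90 = 2·35 + 20; 35 = 1·20 + 15; 20 = 1·15 + 5; 15 = 3·5 + 0. Last nonzero remainder: 5.

5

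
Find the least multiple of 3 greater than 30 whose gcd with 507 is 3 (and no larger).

Multiples of 3 above 30: 3·11, 3·12, … . Need the cofactor coprime to 507/3 = 169.
Checking s = 11, 12, … the first with gcd(s, 169) = 1 is s = 11, giving 33.

33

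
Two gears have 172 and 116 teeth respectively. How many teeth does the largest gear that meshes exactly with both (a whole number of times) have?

4

Euclid: 172 = 1·116 + 56; 116 = 2·56 + 4; 56 = 14·4 + 0. Last nonzero remainder: 4.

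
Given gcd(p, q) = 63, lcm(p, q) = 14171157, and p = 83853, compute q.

Using pq = gcd(p,q)·lcm(p,q) = 63·14171157 = 892782891, we get q = 892782891/83853 = 10647.

10647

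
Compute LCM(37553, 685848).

1515038232

gcd first: 685848 = 18·37553 + 9894; 37553 = 3·9894 + 7871; 9894 = 1·7871 + 2023; 7871 = 3·2023 + 1802; 2023 = 1·1802 + 221; 1802 = 8·221 + 34; 221 = 6·34 + 17; 34 = 2·17 + 0 → gcd = 17
lcm = 37553·685848/gcd = 25755649944/17 = 1515038232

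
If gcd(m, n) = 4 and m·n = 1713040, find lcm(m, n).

428260

gcd·lcm = product, so lcm = 1713040/4 = 428260.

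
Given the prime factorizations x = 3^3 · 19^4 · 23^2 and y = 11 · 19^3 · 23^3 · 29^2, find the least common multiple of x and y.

396050309469639

max exponent per prime: 3^3 · 11 · 19^4 · 23^3 · 29^2 = 396050309469639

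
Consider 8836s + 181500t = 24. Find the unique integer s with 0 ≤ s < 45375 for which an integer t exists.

gcd(8836, 181500) = 4 (Euclid: 181500 = 20·8836 + 4780; 8836 = 1·4780 + 4056; 4780 = 1·4056 + 724; 4056 = 5·724 + 436; 724 = 1·436 + 288; 436 = 1·288 + 148; 288 = 1·148 + 140; 148 = 1·140 + 8; 140 = 17·8 + 4; 8 = 2·4 + 0), and 4 | 24.
Extended Euclid: 8836·(-22061) + 181500·(1074) = 4. Scale by 6: s₀ = -132366.
General solution s = s₀ + 45375k; reducing mod 45375 gives s = 3759 (and t = -183).

3759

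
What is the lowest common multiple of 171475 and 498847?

171475 = 5² · 19³; 498847 = 23³ · 41
max exponents: 5² · 19³ · 23³ · 41 = 85539789325

85539789325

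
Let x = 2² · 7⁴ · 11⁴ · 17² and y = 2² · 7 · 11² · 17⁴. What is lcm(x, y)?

11744068549444

max exponent per prime: 2² · 7⁴ · 11⁴ · 17⁴ = 11744068549444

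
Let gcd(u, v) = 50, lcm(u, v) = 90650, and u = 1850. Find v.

2450

u·v = gcd·lcm = 50·90650 = 4532500, so v = 4532500/1850 = 2450.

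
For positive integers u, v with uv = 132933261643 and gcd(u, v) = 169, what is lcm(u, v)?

786587347

Since gcd(u,v)·lcm(u,v) = uv, lcm = 132933261643/169 = 786587347.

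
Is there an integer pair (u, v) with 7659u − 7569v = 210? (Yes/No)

No

gcd(7659, 7569): 7659 = 1·7569 + 90; 7569 = 84·90 + 9; 90 = 10·9 + 0 → 9
9 does not divide 210, so a solution does not exist.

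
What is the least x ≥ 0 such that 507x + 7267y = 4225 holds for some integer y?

37

Reduce mod 7267: 507x ≡ 4225 (mod 7267). With g = gcd(507, 7267) = 169 dividing 4225, divide through: 3x ≡ 25 (mod 43).
Since gcd(3, 43) = 1, x ≡ 25·(3)⁻¹ ≡ 37 (mod 43). Smallest non-negative: 37.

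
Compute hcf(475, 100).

25

Euclid: 475 = 4·100 + 75; 100 = 1·75 + 25; 75 = 3·25 + 0. Last nonzero remainder: 25.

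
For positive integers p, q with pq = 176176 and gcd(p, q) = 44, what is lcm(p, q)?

gcd·lcm = product, so lcm = 176176/44 = 4004.

4004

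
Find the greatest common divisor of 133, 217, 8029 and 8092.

gcd(133, 217): 217 = 1·133 + 84; 133 = 1·84 + 49; 84 = 1·49 + 35; 49 = 1·35 + 14; 35 = 2·14 + 7; 14 = 2·7 + 0 → 7
gcd(7, 8029): 8029 = 1147·7 + 0 → 7
gcd(7, 8092): 8092 = 1156·7 + 0 → 7

7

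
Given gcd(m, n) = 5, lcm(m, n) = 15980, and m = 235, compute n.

340

m·n = gcd·lcm = 5·15980 = 79900, so n = 79900/235 = 340.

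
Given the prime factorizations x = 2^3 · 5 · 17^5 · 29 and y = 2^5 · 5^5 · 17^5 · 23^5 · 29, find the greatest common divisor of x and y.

min exponent per shared prime: 2^3 · 5 · 17^5 · 29 = 1647034120

1647034120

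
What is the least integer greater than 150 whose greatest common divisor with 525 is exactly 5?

155

gcd(t, 525) = 5 forces 5 | t; write t = 5s. Then gcd(5s, 5·105) = 5·gcd(s, 105), so need gcd(s, 105) = 1.
5s > 150 gives s ≥ 31. The least s ≥ 31 coprime to 105 is 31, so t = 5·31 = 155.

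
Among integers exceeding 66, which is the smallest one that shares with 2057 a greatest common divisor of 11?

77

gcd(t, 2057) = 11 forces 11 | t; write t = 11s. Then gcd(11s, 11·187) = 11·gcd(s, 187), so need gcd(s, 187) = 1.
11s > 66 gives s ≥ 7. The least s ≥ 7 coprime to 187 is 7, so t = 11·7 = 77.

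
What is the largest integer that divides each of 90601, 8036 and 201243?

49

gcd(90601, 8036): 90601 = 11·8036 + 2205; 8036 = 3·2205 + 1421; 2205 = 1·1421 + 784; 1421 = 1·784 + 637; 784 = 1·637 + 147; 637 = 4·147 + 49; 147 = 3·49 + 0 → 49
gcd(49, 201243): 201243 = 4107·49 + 0 → 49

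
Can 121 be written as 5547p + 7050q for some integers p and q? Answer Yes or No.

By Bézout, 5547p + 7050q = 121 has integer solutions iff gcd(5547, 7050) | 121.
Euclid: 7050 = 1·5547 + 1503; 5547 = 3·1503 + 1038; 1503 = 1·1038 + 465; 1038 = 2·465 + 108; 465 = 4·108 + 33; 108 = 3·33 + 9; 33 = 3·9 + 6; 9 = 1·6 + 3; 6 = 2·3 + 0. gcd = 3; 121 mod 3 = 1. No.

No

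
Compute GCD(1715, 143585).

Euclid: 143585 = 83·1715 + 1240; 1715 = 1·1240 + 475; 1240 = 2·475 + 290; 475 = 1·290 + 185; 290 = 1·185 + 105; 185 = 1·105 + 80; 105 = 1·80 + 25; 80 = 3·25 + 5; 25 = 5·5 + 0. Last nonzero remainder: 5.

5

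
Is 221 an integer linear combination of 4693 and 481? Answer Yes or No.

By Bézout, 4693u + 481v = 221 has integer solutions iff gcd(4693, 481) | 221.
Euclid: 4693 = 9·481 + 364; 481 = 1·364 + 117; 364 = 3·117 + 13; 117 = 9·13 + 0. gcd = 13; 221 mod 13 = 0. Yes.

Yes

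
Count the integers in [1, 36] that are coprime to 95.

Prime factors of 95: 5, 19. Count integers ≤ 36 divisible by none of them.
By inclusion–exclusion: 36 − ⌊36/5⌋ − ⌊36/19⌋ + ⌊36/95⌋ = 28.

28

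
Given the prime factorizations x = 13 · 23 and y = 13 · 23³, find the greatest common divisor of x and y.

299

min exponent per shared prime: 13 · 23 = 299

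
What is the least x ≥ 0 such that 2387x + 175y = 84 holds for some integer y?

Reduce mod 175: 2387x ≡ 84 (mod 175). With g = gcd(2387, 175) = 7 dividing 84, divide through: 341x ≡ 12 (mod 25).
Since gcd(341, 25) = 1, x ≡ 12·(341)⁻¹ ≡ 7 (mod 25). Smallest non-negative: 7.

7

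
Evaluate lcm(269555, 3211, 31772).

962850460

lcm(269555, 3211) = 269555·3211/gcd = 865541105/169 = 5121545
lcm(5121545, 31772) = 5121545·31772/gcd = 162721727740/169 = 962850460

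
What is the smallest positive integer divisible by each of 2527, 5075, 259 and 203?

67786775

2527 = 7 · 19²; 5075 = 5² · 7 · 29; 259 = 7 · 37; 203 = 7 · 29
lcm takes max exponent of each prime: 5² · 7 · 19² · 29 · 37 = 67786775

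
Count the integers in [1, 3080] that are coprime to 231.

Prime factors of 231: 3, 7, 11. Count integers ≤ 3080 divisible by none of them.
By inclusion–exclusion: 3080 − ⌊3080/3⌋ − ⌊3080/7⌋ − ⌊3080/11⌋ + ⌊3080/21⌋ + ⌊3080/33⌋ + ⌊3080/77⌋ − ⌊3080/231⌋ = 1600.

1600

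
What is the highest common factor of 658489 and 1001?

13

Euclid: 658489 = 657·1001 + 832; 1001 = 1·832 + 169; 832 = 4·169 + 156; 169 = 1·156 + 13; 156 = 12·13 + 0. Last nonzero remainder: 13.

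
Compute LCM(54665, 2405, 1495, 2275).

1628197025

lcm(54665, 2405) = 54665·2405/gcd = 131469325/65 = 2022605
lcm(2022605, 1495) = 2022605·1495/gcd = 3023794475/65 = 46519915
lcm(46519915, 2275) = 46519915·2275/gcd = 105832806625/65 = 1628197025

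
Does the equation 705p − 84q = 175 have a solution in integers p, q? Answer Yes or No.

No

By Bézout, 705p − 84q = 175 has integer solutions iff gcd(705, 84) | 175.
Euclid: 705 = 8·84 + 33; 84 = 2·33 + 18; 33 = 1·18 + 15; 18 = 1·15 + 3; 15 = 5·3 + 0. gcd = 3; 175 mod 3 = 1. No.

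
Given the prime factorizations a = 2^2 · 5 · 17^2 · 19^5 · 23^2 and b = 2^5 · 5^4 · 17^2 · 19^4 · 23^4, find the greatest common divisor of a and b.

398472096020

min exponent per shared prime: 2^2 · 5 · 17^2 · 19^4 · 23^2 = 398472096020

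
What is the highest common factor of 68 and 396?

Euclid: 396 = 5·68 + 56; 68 = 1·56 + 12; 56 = 4·12 + 8; 12 = 1·8 + 4; 8 = 2·4 + 0. Last nonzero remainder: 4.

4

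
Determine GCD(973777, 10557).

973777 = 7³ · 17 · 167
10557 = 3³ · 17 · 23
Common: 17 = 17

17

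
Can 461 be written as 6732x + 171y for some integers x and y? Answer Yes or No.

No

gcd(6732, 171): 6732 = 39·171 + 63; 171 = 2·63 + 45; 63 = 1·45 + 18; 45 = 2·18 + 9; 18 = 2·9 + 0 → 9
9 does not divide 461, so a solution does not exist.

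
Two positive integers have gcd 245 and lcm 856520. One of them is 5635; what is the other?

p·q = gcd·lcm = 245·856520 = 209847400, so q = 209847400/5635 = 37240.

37240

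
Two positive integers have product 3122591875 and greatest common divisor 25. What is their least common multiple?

For any two positive integers, gcd × lcm equals their product. Hence lcm = 3122591875 / 25 = 124903675.

124903675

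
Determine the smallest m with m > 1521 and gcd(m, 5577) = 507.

5577 = 507·11. Any m with gcd(m, 5577) = 507 is a multiple of 507, say 507s, with s coprime to 11.
Need s > 1521/507, so s ≥ 4. First s ≥ 4 with gcd(s, 11) = 1 is s = 4. Thus m = 507·4 = 2028.

2028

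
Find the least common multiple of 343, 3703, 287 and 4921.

343 = 7³; 3703 = 7 · 23²; 287 = 7 · 41; 4921 = 7 · 19 · 37
lcm takes max exponent of each prime: 7³ · 19 · 23² · 37 · 41 = 5229846881

5229846881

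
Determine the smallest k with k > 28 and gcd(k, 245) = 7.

42

Multiples of 7 above 28: 7·5, 7·6, … . Need the cofactor coprime to 245/7 = 35.
Checking s = 5, 6, … the first with gcd(s, 35) = 1 is s = 6, giving 42.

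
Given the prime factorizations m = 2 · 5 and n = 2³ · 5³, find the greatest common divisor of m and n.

min exponent per shared prime: 2 · 5 = 10

10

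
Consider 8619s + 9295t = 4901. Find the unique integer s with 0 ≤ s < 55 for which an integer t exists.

34

Reduce mod 9295: 8619s ≡ 4901 (mod 9295). With g = gcd(8619, 9295) = 169 dividing 4901, divide through: 51s ≡ 29 (mod 55).
Since gcd(51, 55) = 1, s ≡ 29·(51)⁻¹ ≡ 34 (mod 55). Smallest non-negative: 34.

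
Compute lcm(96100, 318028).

gcd first: 318028 = 3·96100 + 29728; 96100 = 3·29728 + 6916; 29728 = 4·6916 + 2064; 6916 = 3·2064 + 724; 2064 = 2·724 + 616; 724 = 1·616 + 108; 616 = 5·108 + 76; 108 = 1·76 + 32; 76 = 2·32 + 12; 32 = 2·12 + 8; 12 = 1·8 + 4; 8 = 2·4 + 0 → gcd = 4
lcm = 96100·318028/gcd = 30562490800/4 = 7640622700

7640622700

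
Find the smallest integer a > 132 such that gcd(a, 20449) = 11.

154

20449 = 11·1859. Any a with gcd(a, 20449) = 11 is a multiple of 11, say 11s, with s coprime to 1859.
Need s > 132/11, so s ≥ 13. First s ≥ 13 with gcd(s, 1859) = 1 is s = 14. Thus a = 11·14 = 154.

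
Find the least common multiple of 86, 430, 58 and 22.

86 = 2 · 43; 430 = 2 · 5 · 43; 58 = 2 · 29; 22 = 2 · 11
lcm takes max exponent of each prime: 2 · 5 · 11 · 29 · 43 = 137170

137170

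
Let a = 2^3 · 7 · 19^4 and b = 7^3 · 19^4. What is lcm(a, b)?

max exponent per prime: 2^3 · 7^3 · 19^4 = 357600824

357600824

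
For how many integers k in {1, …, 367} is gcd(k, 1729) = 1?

Prime factors of 1729: 7, 13, 19. Count integers ≤ 367 divisible by none of them.
By inclusion–exclusion: 367 − ⌊367/7⌋ − ⌊367/13⌋ − ⌊367/19⌋ + ⌊367/91⌋ + ⌊367/133⌋ + ⌊367/247⌋ − ⌊367/1729⌋ = 275.

275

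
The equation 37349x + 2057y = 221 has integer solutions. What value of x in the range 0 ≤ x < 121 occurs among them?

58

gcd(37349, 2057) = 17 (Euclid: 37349 = 18·2057 + 323; 2057 = 6·323 + 119; 323 = 2·119 + 85; 119 = 1·85 + 34; 85 = 2·34 + 17; 34 = 2·17 + 0), and 17 | 221.
Extended Euclid: 37349·(51) + 2057·(-926) = 17. Scale by 13: x₀ = 663.
General solution x = x₀ + 121t; reducing mod 121 gives x = 58 (and y = -1053).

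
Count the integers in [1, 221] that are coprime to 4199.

4199 = 13·17·19. Inclusion–exclusion on these primes:
221 − ⌊221/13⌋ − ⌊221/17⌋ − ⌊221/19⌋ + ⌊221/221⌋ + ⌊221/247⌋ + ⌊221/323⌋ − ⌊221/4199⌋ = 181

181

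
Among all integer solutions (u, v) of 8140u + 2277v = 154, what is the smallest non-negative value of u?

61

Reduce mod 2277: 8140u ≡ 154 (mod 2277). With g = gcd(8140, 2277) = 11 dividing 154, divide through: 740u ≡ 14 (mod 207).
Since gcd(740, 207) = 1, u ≡ 14·(740)⁻¹ ≡ 61 (mod 207). Smallest non-negative: 61.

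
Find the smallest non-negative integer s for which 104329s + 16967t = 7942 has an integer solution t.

Euclid: 104329 = 6·16967 + 2527; 16967 = 6·2527 + 1805; 2527 = 1·1805 + 722; 1805 = 2·722 + 361; 722 = 2·361 + 0 → gcd = 361; 7942 = 361·22.
Back-substitution yields 104329·(-20) + 16967·(123) = 361, so one solution is s = -20·22 = -440, t = 123·22 = 2706.
Solutions in s differ by 16967/361 = 47; the one in [0, 47) is -440 mod 47 = 30.

30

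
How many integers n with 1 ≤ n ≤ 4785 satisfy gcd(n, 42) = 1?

1367

Prime factors of 42: 2, 3, 7. Count integers ≤ 4785 divisible by none of them.
By inclusion–exclusion: 4785 − ⌊4785/2⌋ − ⌊4785/3⌋ − ⌊4785/7⌋ + ⌊4785/6⌋ + ⌊4785/14⌋ + ⌊4785/21⌋ − ⌊4785/42⌋ = 1367.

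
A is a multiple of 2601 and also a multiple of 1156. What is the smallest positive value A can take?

gcd first: 2601 = 2·1156 + 289; 1156 = 4·289 + 0 → gcd = 289
lcm = 2601·1156/gcd = 3006756/289 = 10404

10404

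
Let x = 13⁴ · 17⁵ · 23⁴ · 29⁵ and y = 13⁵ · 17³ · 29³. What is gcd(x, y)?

min exponent per shared prime: 13⁴ · 17³ · 29³ = 3422269187077

3422269187077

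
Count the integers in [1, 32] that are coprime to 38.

15

38 = 2·19. Inclusion–exclusion on these primes:
32 − ⌊32/2⌋ − ⌊32/19⌋ + ⌊32/38⌋ = 15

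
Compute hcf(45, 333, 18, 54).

45 = 3² · 5; 333 = 3² · 37; 18 = 2 · 3²; 54 = 2 · 3³
gcd takes min exponent of each prime: 3² = 9

9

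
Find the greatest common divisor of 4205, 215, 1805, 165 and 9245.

5

gcd(4205, 215): 4205 = 19·215 + 120; 215 = 1·120 + 95; 120 = 1·95 + 25; 95 = 3·25 + 20; 25 = 1·20 + 5; 20 = 4·5 + 0 → 5
gcd(5, 1805): 1805 = 361·5 + 0 → 5
gcd(5, 165): 165 = 33·5 + 0 → 5
gcd(5, 9245): 9245 = 1849·5 + 0 → 5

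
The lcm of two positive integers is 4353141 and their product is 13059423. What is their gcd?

gcd·lcm = product, so gcd = 13059423/4353141 = 3.

3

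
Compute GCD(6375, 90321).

51

6375 = 3 · 5³ · 17
90321 = 3 · 7 · 11 · 17 · 23
Common: 3 · 17 = 51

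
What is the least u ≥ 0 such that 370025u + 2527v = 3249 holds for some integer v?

3

Euclid: 370025 = 146·2527 + 1083; 2527 = 2·1083 + 361; 1083 = 3·361 + 0 → gcd = 361; 3249 = 361·9.
Back-substitution yields 370025·(-2) + 2527·(293) = 361, so one solution is u = -2·9 = -18, v = 293·9 = 2637.
Solutions in u differ by 2527/361 = 7; the one in [0, 7) is -18 mod 7 = 3.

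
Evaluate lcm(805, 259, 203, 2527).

805 = 5 · 7 · 23; 259 = 7 · 37; 203 = 7 · 29; 2527 = 7 · 19²
lcm takes max exponent of each prime: 5 · 7 · 19² · 23 · 29 · 37 = 311819165

311819165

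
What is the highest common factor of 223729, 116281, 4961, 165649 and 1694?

121

gcd(223729, 116281): 223729 = 1·116281 + 107448; 116281 = 1·107448 + 8833; 107448 = 12·8833 + 1452; 8833 = 6·1452 + 121; 1452 = 12·121 + 0 → 121
gcd(121, 4961): 4961 = 41·121 + 0 → 121
gcd(121, 165649): 165649 = 1369·121 + 0 → 121
gcd(121, 1694): 1694 = 14·121 + 0 → 121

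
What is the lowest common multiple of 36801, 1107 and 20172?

lcm(36801, 1107) = 36801·1107/gcd = 40738707/27 = 1508841
lcm(1508841, 20172) = 1508841·20172/gcd = 30436340652/123 = 247449924

247449924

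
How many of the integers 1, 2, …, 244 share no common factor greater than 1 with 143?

143 = 11·13. Inclusion–exclusion on these primes:
244 − ⌊244/11⌋ − ⌊244/13⌋ + ⌊244/143⌋ = 205

205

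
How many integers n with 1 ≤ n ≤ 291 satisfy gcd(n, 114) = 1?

92

114 = 2·3·19. Inclusion–exclusion on these primes:
291 − ⌊291/2⌋ − ⌊291/3⌋ − ⌊291/19⌋ + ⌊291/6⌋ + ⌊291/38⌋ + ⌊291/57⌋ − ⌊291/114⌋ = 92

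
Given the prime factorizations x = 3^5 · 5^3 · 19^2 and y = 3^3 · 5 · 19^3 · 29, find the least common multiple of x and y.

6041921625

max exponent per prime: 3^5 · 5^3 · 19^3 · 29 = 6041921625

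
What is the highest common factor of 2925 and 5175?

Euclid: 5175 = 1·2925 + 2250; 2925 = 1·2250 + 675; 2250 = 3·675 + 225; 675 = 3·225 + 0. Last nonzero remainder: 225.

225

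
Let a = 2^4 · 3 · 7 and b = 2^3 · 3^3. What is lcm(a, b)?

max exponent per prime: 2^4 · 3^3 · 7 = 3024

3024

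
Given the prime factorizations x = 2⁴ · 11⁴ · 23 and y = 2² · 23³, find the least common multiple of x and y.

max exponent per prime: 2⁴ · 11⁴ · 23³ = 2850192752

2850192752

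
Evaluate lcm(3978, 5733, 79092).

3978 = 2 · 3² · 13 · 17; 5733 = 3² · 7² · 13; 79092 = 2² · 3² · 13³
lcm takes max exponent of each prime: 2² · 3² · 7² · 13³ · 17 = 65883636

65883636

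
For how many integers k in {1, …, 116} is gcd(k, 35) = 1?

Prime factors of 35: 5, 7. Count integers ≤ 116 divisible by none of them.
By inclusion–exclusion: 116 − ⌊116/5⌋ − ⌊116/7⌋ + ⌊116/35⌋ = 80.

80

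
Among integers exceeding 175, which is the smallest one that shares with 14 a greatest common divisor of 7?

189

gcd(t, 14) = 7 forces 7 | t; write t = 7s. Then gcd(7s, 7·2) = 7·gcd(s, 2), so need gcd(s, 2) = 1.
7s > 175 gives s ≥ 26. The least s ≥ 26 coprime to 2 is 27, so t = 7·27 = 189.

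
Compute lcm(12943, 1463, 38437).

12943 = 7 · 43²; 1463 = 7 · 11 · 19; 38437 = 7 · 17² · 19
lcm takes max exponent of each prime: 7 · 11 · 17² · 19 · 43² = 781770143

781770143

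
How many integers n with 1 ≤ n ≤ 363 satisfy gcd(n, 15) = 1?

Prime factors of 15: 3, 5. Count integers ≤ 363 divisible by none of them.
By inclusion–exclusion: 363 − ⌊363/3⌋ − ⌊363/5⌋ + ⌊363/15⌋ = 194.

194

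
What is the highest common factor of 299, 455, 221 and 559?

13

299 = 13 · 23; 455 = 5 · 7 · 13; 221 = 13 · 17; 559 = 13 · 43
gcd takes min exponent of each prime: 13 = 13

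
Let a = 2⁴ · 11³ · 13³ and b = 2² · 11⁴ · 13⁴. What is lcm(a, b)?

6690585616

max exponent per prime: 2⁴ · 11⁴ · 13⁴ = 6690585616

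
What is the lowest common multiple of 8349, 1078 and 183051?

4538566494

8349 = 3 · 11² · 23; 1078 = 2 · 7² · 11; 183051 = 3² · 11 · 43²
lcm takes max exponent of each prime: 2 · 3² · 7² · 11² · 23 · 43² = 4538566494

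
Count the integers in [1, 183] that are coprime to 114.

58

114 = 2·3·19. Inclusion–exclusion on these primes:
183 − ⌊183/2⌋ − ⌊183/3⌋ − ⌊183/19⌋ + ⌊183/6⌋ + ⌊183/38⌋ + ⌊183/57⌋ − ⌊183/114⌋ = 58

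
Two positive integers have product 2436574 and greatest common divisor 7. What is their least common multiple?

For any two positive integers, gcd × lcm equals their product. Hence lcm = 2436574 / 7 = 348082.

348082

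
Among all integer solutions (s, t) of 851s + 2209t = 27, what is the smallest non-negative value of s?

gcd(851, 2209) = 1 (Euclid: 2209 = 2·851 + 507; 851 = 1·507 + 344; 507 = 1·344 + 163; 344 = 2·163 + 18; 163 = 9·18 + 1; 18 = 18·1 + 0), and 1 | 27.
Extended Euclid: 851·(-122) + 2209·(47) = 1. Scale by 27: s₀ = -3294.
General solution s = s₀ + 2209k; reducing mod 2209 gives s = 1124 (and t = -433).

1124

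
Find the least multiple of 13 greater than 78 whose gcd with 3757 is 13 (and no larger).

91

Multiples of 13 above 78: 13·7, 13·8, … . Need the cofactor coprime to 3757/13 = 289.
Checking s = 7, 8, … the first with gcd(s, 289) = 1 is s = 7, giving 91.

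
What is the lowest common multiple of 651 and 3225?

651 = 3 · 7 · 31; 3225 = 3 · 5² · 43
max exponents: 3 · 5² · 7 · 31 · 43 = 699825

699825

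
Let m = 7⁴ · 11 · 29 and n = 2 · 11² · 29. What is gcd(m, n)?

min exponent per shared prime: 11 · 29 = 319

319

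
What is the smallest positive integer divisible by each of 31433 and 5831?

10781519

gcd first: 31433 = 5·5831 + 2278; 5831 = 2·2278 + 1275; 2278 = 1·1275 + 1003; 1275 = 1·1003 + 272; 1003 = 3·272 + 187; 272 = 1·187 + 85; 187 = 2·85 + 17; 85 = 5·17 + 0 → gcd = 17
lcm = 31433·5831/gcd = 183285823/17 = 10781519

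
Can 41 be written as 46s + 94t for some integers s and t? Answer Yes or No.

gcd(46, 94): 94 = 2·46 + 2; 46 = 23·2 + 0 → 2
2 does not divide 41, so a solution does not exist.

No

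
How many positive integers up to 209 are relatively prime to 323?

323 = 17·19. Inclusion–exclusion on these primes:
209 − ⌊209/17⌋ − ⌊209/19⌋ + ⌊209/323⌋ = 186

186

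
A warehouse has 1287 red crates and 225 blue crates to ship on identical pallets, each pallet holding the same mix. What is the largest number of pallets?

Euclid: 1287 = 5·225 + 162; 225 = 1·162 + 63; 162 = 2·63 + 36; 63 = 1·36 + 27; 36 = 1·27 + 9; 27 = 3·9 + 0. Last nonzero remainder: 9.

9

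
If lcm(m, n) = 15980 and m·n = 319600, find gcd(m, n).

20

From gcd × lcm = mn: gcd = 319600 / 15980 = 20.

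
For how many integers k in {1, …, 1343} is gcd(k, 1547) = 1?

1001

Prime factors of 1547: 7, 13, 17. Count integers ≤ 1343 divisible by none of them.
By inclusion–exclusion: 1343 − ⌊1343/7⌋ − ⌊1343/13⌋ − ⌊1343/17⌋ + ⌊1343/91⌋ + ⌊1343/119⌋ + ⌊1343/221⌋ − ⌊1343/1547⌋ = 1001.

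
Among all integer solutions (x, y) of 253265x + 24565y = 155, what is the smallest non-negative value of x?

Euclid: 253265 = 10·24565 + 7615; 24565 = 3·7615 + 1720; 7615 = 4·1720 + 735; 1720 = 2·735 + 250; 735 = 2·250 + 235; 250 = 1·235 + 15; 235 = 15·15 + 10; 15 = 1·10 + 5; 10 = 2·5 + 0 → gcd = 5; 155 = 5·31.
Back-substitution yields 253265·(-1671) + 24565·(17228) = 5, so one solution is x = -1671·31 = -51801, y = 17228·31 = 534068.
Solutions in x differ by 24565/5 = 4913; the one in [0, 4913) is -51801 mod 4913 = 2242.

2242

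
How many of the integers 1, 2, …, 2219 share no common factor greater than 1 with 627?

627 = 3·11·19. Inclusion–exclusion on these primes:
2219 − ⌊2219/3⌋ − ⌊2219/11⌋ − ⌊2219/19⌋ + ⌊2219/33⌋ + ⌊2219/57⌋ + ⌊2219/209⌋ − ⌊2219/627⌋ = 1275

1275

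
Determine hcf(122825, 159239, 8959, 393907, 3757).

gcd(122825, 159239): 159239 = 1·122825 + 36414; 122825 = 3·36414 + 13583; 36414 = 2·13583 + 9248; 13583 = 1·9248 + 4335; 9248 = 2·4335 + 578; 4335 = 7·578 + 289; 578 = 2·289 + 0 → 289
gcd(289, 8959): 8959 = 31·289 + 0 → 289
gcd(289, 393907): 393907 = 1363·289 + 0 → 289
gcd(289, 3757): 3757 = 13·289 + 0 → 289

289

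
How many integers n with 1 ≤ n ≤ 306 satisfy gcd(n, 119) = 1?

247

119 = 7·17. Inclusion–exclusion on these primes:
306 − ⌊306/7⌋ − ⌊306/17⌋ + ⌊306/119⌋ = 247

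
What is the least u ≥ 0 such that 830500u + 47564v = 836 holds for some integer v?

gcd(830500, 47564) = 44 (Euclid: 830500 = 17·47564 + 21912; 47564 = 2·21912 + 3740; 21912 = 5·3740 + 3212; 3740 = 1·3212 + 528; 3212 = 6·528 + 44; 528 = 12·44 + 0), and 44 | 836.
Extended Euclid: 830500·(89) + 47564·(-1554) = 44. Scale by 19: u₀ = 1691.
General solution u = u₀ + 1081t; reducing mod 1081 gives u = 610 (and v = -10651).

610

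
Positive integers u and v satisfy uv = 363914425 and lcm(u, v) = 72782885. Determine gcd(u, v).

5

gcd·lcm = product, so gcd = 363914425/72782885 = 5.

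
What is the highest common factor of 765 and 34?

Euclid: 765 = 22·34 + 17; 34 = 2·17 + 0. Last nonzero remainder: 17.

17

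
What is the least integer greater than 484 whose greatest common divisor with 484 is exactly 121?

484 = 121·4. Any k with gcd(k, 484) = 121 is a multiple of 121, say 121s, with s coprime to 4.
Need s > 484/121, so s ≥ 5. First s ≥ 5 with gcd(s, 4) = 1 is s = 5. Thus k = 121·5 = 605.

605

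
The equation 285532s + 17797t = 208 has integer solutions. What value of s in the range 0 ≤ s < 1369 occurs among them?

Reduce mod 17797: 285532s ≡ 208 (mod 17797). With g = gcd(285532, 17797) = 13 dividing 208, divide through: 21964s ≡ 16 (mod 1369).
Since gcd(21964, 1369) = 1, s ≡ 16·(21964)⁻¹ ≡ 1278 (mod 1369). Smallest non-negative: 1278.

1278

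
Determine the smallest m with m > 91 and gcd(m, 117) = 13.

gcd(m, 117) = 13 forces 13 | m; write m = 13s. Then gcd(13s, 13·9) = 13·gcd(s, 9), so need gcd(s, 9) = 1.
13s > 91 gives s ≥ 8. The least s ≥ 8 coprime to 9 is 8, so m = 13·8 = 104.

104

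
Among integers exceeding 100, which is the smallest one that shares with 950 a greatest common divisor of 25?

125

gcd(a, 950) = 25 forces 25 | a; write a = 25s. Then gcd(25s, 25·38) = 25·gcd(s, 38), so need gcd(s, 38) = 1.
25s > 100 gives s ≥ 5. The least s ≥ 5 coprime to 38 is 5, so a = 25·5 = 125.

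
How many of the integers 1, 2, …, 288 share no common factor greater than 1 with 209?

248

Prime factors of 209: 11, 19. Count integers ≤ 288 divisible by none of them.
By inclusion–exclusion: 288 − ⌊288/11⌋ − ⌊288/19⌋ + ⌊288/209⌋ = 248.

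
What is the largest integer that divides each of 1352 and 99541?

169

Euclid: 99541 = 73·1352 + 845; 1352 = 1·845 + 507; 845 = 1·507 + 338; 507 = 1·338 + 169; 338 = 2·169 + 0. Last nonzero remainder: 169.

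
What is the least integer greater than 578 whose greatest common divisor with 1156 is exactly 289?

867

1156 = 289·4. Any k with gcd(k, 1156) = 289 is a multiple of 289, say 289s, with s coprime to 4.
Need s > 578/289, so s ≥ 3. First s ≥ 3 with gcd(s, 4) = 1 is s = 3. Thus k = 289·3 = 867.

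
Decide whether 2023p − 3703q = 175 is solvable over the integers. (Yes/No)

Yes

gcd(2023, 3703): 3703 = 1·2023 + 1680; 2023 = 1·1680 + 343; 1680 = 4·343 + 308; 343 = 1·308 + 35; 308 = 8·35 + 28; 35 = 1·28 + 7; 28 = 4·7 + 0 → 7
7 divides 175, so a solution exists.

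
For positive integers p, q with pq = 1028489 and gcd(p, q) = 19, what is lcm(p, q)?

gcd·lcm = product, so lcm = 1028489/19 = 54131.

54131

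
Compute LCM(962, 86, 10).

lcm(962, 86) = 962·86/gcd = 82732/2 = 41366
lcm(41366, 10) = 41366·10/gcd = 413660/2 = 206830

206830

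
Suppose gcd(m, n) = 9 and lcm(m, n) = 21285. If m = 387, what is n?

m·n = gcd·lcm = 9·21285 = 191565, so n = 191565/387 = 495.

495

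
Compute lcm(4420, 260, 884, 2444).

207740

4420 = 2² · 5 · 13 · 17; 260 = 2² · 5 · 13; 884 = 2² · 13 · 17; 2444 = 2² · 13 · 47
lcm takes max exponent of each prime: 2² · 5 · 13 · 17 · 47 = 207740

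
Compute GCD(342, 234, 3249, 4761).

gcd(342, 234): 342 = 1·234 + 108; 234 = 2·108 + 18; 108 = 6·18 + 0 → 18
gcd(18, 3249): 3249 = 180·18 + 9; 18 = 2·9 + 0 → 9
gcd(9, 4761): 4761 = 529·9 + 0 → 9

9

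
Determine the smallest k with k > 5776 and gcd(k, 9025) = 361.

gcd(k, 9025) = 361 forces 361 | k; write k = 361s. Then gcd(361s, 361·25) = 361·gcd(s, 25), so need gcd(s, 25) = 1.
361s > 5776 gives s ≥ 17. The least s ≥ 17 coprime to 25 is 17, so k = 361·17 = 6137.

6137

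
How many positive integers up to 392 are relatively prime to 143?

143 = 11·13. Inclusion–exclusion on these primes:
392 − ⌊392/11⌋ − ⌊392/13⌋ + ⌊392/143⌋ = 329

329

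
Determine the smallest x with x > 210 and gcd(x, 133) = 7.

217

Multiples of 7 above 210: 7·31, 7·32, … . Need the cofactor coprime to 133/7 = 19.
Checking s = 31, 32, … the first with gcd(s, 19) = 1 is s = 31, giving 217.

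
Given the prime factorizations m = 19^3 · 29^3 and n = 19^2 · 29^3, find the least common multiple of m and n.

167284151

max exponent per prime: 19^3 · 29^3 = 167284151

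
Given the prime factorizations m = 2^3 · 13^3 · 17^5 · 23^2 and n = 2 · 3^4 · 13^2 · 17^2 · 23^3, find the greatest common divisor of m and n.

51673778

min exponent per shared prime: 2 · 13^2 · 17^2 · 23^2 = 51673778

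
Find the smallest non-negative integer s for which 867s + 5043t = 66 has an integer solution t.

gcd(867, 5043) = 3 (Euclid: 5043 = 5·867 + 708; 867 = 1·708 + 159; 708 = 4·159 + 72; 159 = 2·72 + 15; 72 = 4·15 + 12; 15 = 1·12 + 3; 12 = 4·3 + 0), and 3 | 66.
Extended Euclid: 867·(349) + 5043·(-60) = 3. Scale by 22: s₀ = 7678.
General solution s = s₀ + 1681k; reducing mod 1681 gives s = 954 (and t = -164).

954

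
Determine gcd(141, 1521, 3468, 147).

gcd(141, 1521): 1521 = 10·141 + 111; 141 = 1·111 + 30; 111 = 3·30 + 21; 30 = 1·21 + 9; 21 = 2·9 + 3; 9 = 3·3 + 0 → 3
gcd(3, 3468): 3468 = 1156·3 + 0 → 3
gcd(3, 147): 147 = 49·3 + 0 → 3

3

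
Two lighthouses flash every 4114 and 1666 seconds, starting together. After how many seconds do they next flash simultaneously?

4114 = 2 · 11² · 17; 1666 = 2 · 7² · 17
max exponents: 2 · 7² · 11² · 17 = 201586

201586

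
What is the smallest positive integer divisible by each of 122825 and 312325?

122825 = 5² · 17³; 312325 = 5² · 13 · 31²
max exponents: 5² · 13 · 17³ · 31² = 1534452725

1534452725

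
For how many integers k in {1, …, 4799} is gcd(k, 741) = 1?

Prime factors of 741: 3, 13, 19. Count integers ≤ 4799 divisible by none of them.
By inclusion–exclusion: 4799 − ⌊4799/3⌋ − ⌊4799/13⌋ − ⌊4799/19⌋ + ⌊4799/39⌋ + ⌊4799/57⌋ + ⌊4799/247⌋ − ⌊4799/741⌋ = 2799.

2799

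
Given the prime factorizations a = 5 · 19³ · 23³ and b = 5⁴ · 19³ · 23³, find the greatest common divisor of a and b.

417267265

min exponent per shared prime: 5 · 19³ · 23³ = 417267265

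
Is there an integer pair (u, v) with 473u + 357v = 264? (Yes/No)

gcd(473, 357): 473 = 1·357 + 116; 357 = 3·116 + 9; 116 = 12·9 + 8; 9 = 1·8 + 1; 8 = 8·1 + 0 → 1
1 divides 264, so a solution exists.

Yes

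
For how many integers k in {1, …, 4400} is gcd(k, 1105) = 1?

3058

Prime factors of 1105: 5, 13, 17. Count integers ≤ 4400 divisible by none of them.
By inclusion–exclusion: 4400 − ⌊4400/5⌋ − ⌊4400/13⌋ − ⌊4400/17⌋ + ⌊4400/65⌋ + ⌊4400/85⌋ + ⌊4400/221⌋ − ⌊4400/1105⌋ = 3058.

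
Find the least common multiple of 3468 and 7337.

25444716

gcd first: 7337 = 2·3468 + 401; 3468 = 8·401 + 260; 401 = 1·260 + 141; 260 = 1·141 + 119; 141 = 1·119 + 22; 119 = 5·22 + 9; 22 = 2·9 + 4; 9 = 2·4 + 1; 4 = 4·1 + 0 → gcd = 1
lcm = 3468·7337/gcd = 25444716/1 = 25444716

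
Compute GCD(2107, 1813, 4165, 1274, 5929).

49

gcd(2107, 1813): 2107 = 1·1813 + 294; 1813 = 6·294 + 49; 294 = 6·49 + 0 → 49
gcd(49, 4165): 4165 = 85·49 + 0 → 49
gcd(49, 1274): 1274 = 26·49 + 0 → 49
gcd(49, 5929): 5929 = 121·49 + 0 → 49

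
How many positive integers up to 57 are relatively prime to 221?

50

Prime factors of 221: 13, 17. Count integers ≤ 57 divisible by none of them.
By inclusion–exclusion: 57 − ⌊57/13⌋ − ⌊57/17⌋ + ⌊57/221⌋ = 50.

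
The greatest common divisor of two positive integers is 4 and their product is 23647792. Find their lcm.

5911948

gcd·lcm = product, so lcm = 23647792/4 = 5911948.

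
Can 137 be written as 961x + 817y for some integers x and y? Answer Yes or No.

Yes

gcd(961, 817): 961 = 1·817 + 144; 817 = 5·144 + 97; 144 = 1·97 + 47; 97 = 2·47 + 3; 47 = 15·3 + 2; 3 = 1·2 + 1; 2 = 2·1 + 0 → 1
1 divides 137, so a solution exists.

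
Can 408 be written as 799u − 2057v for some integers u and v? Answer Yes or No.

gcd(799, 2057): 2057 = 2·799 + 459; 799 = 1·459 + 340; 459 = 1·340 + 119; 340 = 2·119 + 102; 119 = 1·102 + 17; 102 = 6·17 + 0 → 17
17 divides 408, so a solution exists.

Yes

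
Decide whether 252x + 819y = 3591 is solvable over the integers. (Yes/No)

By Bézout, 252x + 819y = 3591 has integer solutions iff gcd(252, 819) | 3591.
Euclid: 819 = 3·252 + 63; 252 = 4·63 + 0. gcd = 63; 3591 mod 63 = 0. Yes.

Yes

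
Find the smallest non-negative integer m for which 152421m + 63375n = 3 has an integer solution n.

Euclid: 152421 = 2·63375 + 25671; 63375 = 2·25671 + 12033; 25671 = 2·12033 + 1605; 12033 = 7·1605 + 798; 1605 = 2·798 + 9; 798 = 88·9 + 6; 9 = 1·6 + 3; 6 = 2·3 + 0 → gcd = 3; 3 = 3·1.
Back-substitution yields 152421·(7068) + 63375·(-16999) = 3, so one solution is m = 7068·1 = 7068, n = -16999·1 = -16999.
Solutions in m differ by 63375/3 = 21125; the one in [0, 21125) is 7068 mod 21125 = 7068.

7068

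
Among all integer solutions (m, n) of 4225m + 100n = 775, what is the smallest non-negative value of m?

3

gcd(4225, 100) = 25 (Euclid: 4225 = 42·100 + 25; 100 = 4·25 + 0), and 25 | 775.
Extended Euclid: 4225·(1) + 100·(-42) = 25. Scale by 31: m₀ = 31.
General solution m = m₀ + 4t; reducing mod 4 gives m = 3 (and n = -119).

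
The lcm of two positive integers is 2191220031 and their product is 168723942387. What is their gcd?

From gcd × lcm = mn: gcd = 168723942387 / 2191220031 = 77.

77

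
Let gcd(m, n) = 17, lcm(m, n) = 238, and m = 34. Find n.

Using mn = gcd(m,n)·lcm(m,n) = 17·238 = 4046, we get n = 4046/34 = 119.

119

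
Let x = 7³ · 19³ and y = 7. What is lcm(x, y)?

max exponent per prime: 7³ · 19³ = 2352637

2352637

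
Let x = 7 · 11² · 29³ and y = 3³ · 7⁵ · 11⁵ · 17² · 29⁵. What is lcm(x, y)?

433216732368983064579

max exponent per prime: 3³ · 7⁵ · 11⁵ · 17² · 29⁵ = 433216732368983064579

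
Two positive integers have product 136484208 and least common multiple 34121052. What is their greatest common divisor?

4

gcd·lcm = product, so gcd = 136484208/34121052 = 4.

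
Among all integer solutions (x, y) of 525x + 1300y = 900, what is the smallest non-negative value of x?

24

Reduce mod 1300: 525x ≡ 900 (mod 1300). With g = gcd(525, 1300) = 25 dividing 900, divide through: 21x ≡ 36 (mod 52).
Since gcd(21, 52) = 1, x ≡ 36·(21)⁻¹ ≡ 24 (mod 52). Smallest non-negative: 24.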